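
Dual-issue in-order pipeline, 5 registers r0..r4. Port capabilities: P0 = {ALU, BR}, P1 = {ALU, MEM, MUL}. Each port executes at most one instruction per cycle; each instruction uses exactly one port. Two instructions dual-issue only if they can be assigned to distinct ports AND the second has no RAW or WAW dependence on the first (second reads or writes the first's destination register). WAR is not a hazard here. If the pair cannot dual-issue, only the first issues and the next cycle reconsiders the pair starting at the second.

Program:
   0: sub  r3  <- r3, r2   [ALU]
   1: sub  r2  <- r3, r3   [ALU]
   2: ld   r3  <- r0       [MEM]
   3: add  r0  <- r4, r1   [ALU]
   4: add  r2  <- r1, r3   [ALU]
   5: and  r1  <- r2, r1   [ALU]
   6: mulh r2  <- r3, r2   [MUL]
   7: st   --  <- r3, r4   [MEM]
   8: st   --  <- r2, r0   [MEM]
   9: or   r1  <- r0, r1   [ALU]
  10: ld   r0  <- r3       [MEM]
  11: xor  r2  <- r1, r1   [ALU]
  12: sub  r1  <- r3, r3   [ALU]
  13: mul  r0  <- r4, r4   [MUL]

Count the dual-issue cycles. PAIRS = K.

PAIRS = 6

c0: i0 sub.ALU  RAW r3
c1: i1&i2 sub.ALU;ld.MEM  dual
c2: i3&i4 add.ALU;add.ALU  dual
c3: i5&i6 and.ALU;mulh.MUL  dual
c4: i7 st.MEM  no-port MEM/MEM
c5: i8&i9 st.MEM;or.ALU  dual
c6: i10&i11 ld.MEM;xor.ALU  dual
c7: i12&i13 sub.ALU;mul.MUL  dual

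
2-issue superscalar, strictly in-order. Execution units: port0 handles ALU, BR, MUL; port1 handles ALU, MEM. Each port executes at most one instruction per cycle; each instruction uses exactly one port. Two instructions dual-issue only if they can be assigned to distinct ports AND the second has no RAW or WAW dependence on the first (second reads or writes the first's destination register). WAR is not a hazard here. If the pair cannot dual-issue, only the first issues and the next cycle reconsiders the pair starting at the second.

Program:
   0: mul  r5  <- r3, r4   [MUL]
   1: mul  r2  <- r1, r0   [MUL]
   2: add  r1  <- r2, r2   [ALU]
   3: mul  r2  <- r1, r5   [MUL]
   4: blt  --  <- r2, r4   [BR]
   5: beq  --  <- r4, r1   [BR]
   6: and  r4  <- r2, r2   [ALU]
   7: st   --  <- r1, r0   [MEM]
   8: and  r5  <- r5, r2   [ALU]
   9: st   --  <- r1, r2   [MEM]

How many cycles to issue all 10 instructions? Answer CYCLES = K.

CYCLES = 8

  cy0 -> i0 (mul) no-port MUL/MUL
  cy1 -> i1 (mul) RAW r2
  cy2 -> i2 (add) RAW r1
  cy3 -> i3 (mul) no-port MUL/BR
  cy4 -> i4 (blt) no-port BR/BR
  cy5 -> i5/i6 (beq and) dual
  cy6 -> i7/i8 (st and) dual
  cy7 -> i9 (st) tail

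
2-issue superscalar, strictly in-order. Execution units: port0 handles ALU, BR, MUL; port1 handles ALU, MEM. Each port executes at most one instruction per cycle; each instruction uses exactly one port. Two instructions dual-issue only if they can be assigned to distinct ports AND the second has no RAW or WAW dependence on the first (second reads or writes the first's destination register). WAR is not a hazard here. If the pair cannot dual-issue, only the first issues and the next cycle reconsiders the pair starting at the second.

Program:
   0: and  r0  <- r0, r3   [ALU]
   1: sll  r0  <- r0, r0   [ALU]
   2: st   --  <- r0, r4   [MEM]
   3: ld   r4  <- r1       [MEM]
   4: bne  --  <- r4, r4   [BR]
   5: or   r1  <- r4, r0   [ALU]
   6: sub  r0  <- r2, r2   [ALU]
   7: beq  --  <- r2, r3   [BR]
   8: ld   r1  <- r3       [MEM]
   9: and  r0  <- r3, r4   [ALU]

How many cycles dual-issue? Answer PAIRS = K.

  cy0 -> i0 (and.ALU) RAW+WAW r0
  cy1 -> i1 (sll.ALU) RAW r0
  cy2 -> i2 (st.MEM) no-port MEM/MEM
  cy3 -> i3 (ld.MEM) RAW r4
  cy4 -> i4+i5 (bne.BR/or.ALU) 2-wide
  cy5 -> i6+i7 (sub.ALU/beq.BR) 2-wide
  cy6 -> i8+i9 (ld.MEM/and.ALU) 2-wide

PAIRS = 3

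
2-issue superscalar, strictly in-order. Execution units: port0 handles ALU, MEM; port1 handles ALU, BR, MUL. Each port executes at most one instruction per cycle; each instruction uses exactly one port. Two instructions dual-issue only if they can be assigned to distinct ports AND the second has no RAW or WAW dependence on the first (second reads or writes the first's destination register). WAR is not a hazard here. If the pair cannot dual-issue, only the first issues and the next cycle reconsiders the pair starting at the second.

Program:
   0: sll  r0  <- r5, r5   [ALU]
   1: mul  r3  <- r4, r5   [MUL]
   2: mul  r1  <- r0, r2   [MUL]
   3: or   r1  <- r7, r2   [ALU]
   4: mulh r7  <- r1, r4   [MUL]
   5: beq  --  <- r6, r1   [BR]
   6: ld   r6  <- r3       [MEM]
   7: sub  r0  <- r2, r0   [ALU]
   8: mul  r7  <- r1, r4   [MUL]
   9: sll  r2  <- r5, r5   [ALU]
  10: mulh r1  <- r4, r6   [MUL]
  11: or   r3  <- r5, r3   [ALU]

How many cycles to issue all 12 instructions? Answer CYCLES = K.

#0 head=0: sll;mul i0+i1 pair
#1 head=2: mul i2 WAW r1
#2 head=3: or i3 RAW r1
#3 head=4: mulh i4 no-port MUL/BR
#4 head=5: beq;ld i5+i6 pair
#5 head=7: sub;mul i7+i8 pair
#6 head=9: sll;mulh i9+i10 pair
#7 head=11: or i11 tail

CYCLES = 8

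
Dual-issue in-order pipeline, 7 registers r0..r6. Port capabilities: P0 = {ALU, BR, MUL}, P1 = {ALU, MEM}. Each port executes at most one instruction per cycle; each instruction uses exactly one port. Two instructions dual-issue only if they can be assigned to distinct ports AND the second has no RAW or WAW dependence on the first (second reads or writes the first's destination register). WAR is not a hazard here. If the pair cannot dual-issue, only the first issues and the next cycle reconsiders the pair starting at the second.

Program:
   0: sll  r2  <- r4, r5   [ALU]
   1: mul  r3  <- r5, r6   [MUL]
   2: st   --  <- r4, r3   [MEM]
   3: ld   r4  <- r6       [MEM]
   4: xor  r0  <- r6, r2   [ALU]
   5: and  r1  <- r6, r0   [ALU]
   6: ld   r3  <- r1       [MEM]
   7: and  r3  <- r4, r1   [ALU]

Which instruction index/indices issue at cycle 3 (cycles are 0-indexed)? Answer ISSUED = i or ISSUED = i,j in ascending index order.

#0 head=0: sll.ALU mul.MUL i0+i1 pair
#1 head=2: st.MEM i2 no-port MEM/MEM
#2 head=3: ld.MEM xor.ALU i3+i4 pair
#3 head=5: and.ALU i5 RAW r1
#4 head=6: ld.MEM i6 WAW r3
#5 head=7: and.ALU i7 tail

ISSUED = 5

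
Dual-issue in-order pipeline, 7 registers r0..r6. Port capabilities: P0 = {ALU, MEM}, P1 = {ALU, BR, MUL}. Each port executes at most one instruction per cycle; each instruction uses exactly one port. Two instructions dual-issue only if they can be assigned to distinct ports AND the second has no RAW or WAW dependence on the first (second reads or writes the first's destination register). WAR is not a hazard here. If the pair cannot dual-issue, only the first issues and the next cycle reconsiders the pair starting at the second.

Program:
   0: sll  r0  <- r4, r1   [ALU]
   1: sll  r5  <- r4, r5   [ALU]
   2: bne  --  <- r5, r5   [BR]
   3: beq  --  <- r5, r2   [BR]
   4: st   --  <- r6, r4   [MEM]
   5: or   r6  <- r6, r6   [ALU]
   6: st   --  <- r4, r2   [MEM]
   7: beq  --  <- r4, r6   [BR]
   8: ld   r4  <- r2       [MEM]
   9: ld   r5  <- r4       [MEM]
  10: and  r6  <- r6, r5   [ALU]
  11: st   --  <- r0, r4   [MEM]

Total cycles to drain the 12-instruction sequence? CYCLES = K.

c0: i0/i1 sll.ALU;sll.ALU  2-wide
c1: i2 bne.BR  no-port BR/BR
c2: i3/i4 beq.BR;st.MEM  2-wide
c3: i5/i6 or.ALU;st.MEM  2-wide
c4: i7/i8 beq.BR;ld.MEM  2-wide
c5: i9 ld.MEM  RAW r5
c6: i10/i11 and.ALU;st.MEM  2-wide

CYCLES = 7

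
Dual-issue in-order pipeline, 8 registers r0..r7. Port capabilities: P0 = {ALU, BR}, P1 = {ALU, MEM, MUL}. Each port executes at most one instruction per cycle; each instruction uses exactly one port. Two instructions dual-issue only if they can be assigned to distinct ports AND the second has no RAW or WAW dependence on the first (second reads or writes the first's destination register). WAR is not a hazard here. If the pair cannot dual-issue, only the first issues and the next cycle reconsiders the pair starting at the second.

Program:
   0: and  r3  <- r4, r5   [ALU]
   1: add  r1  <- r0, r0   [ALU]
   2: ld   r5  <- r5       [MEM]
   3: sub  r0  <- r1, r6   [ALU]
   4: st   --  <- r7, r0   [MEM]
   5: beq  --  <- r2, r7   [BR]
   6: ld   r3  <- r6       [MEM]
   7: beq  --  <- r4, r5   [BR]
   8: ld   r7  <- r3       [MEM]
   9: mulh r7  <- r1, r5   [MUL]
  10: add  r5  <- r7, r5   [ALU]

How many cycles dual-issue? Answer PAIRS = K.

0. and add @i0&i1  | 2-wide
1. ld sub @i2&i3  | 2-wide
2. st beq @i4&i5  | 2-wide
3. ld beq @i6&i7  | 2-wide
4. ld @i8  | no-port MEM/MUL
5. mulh @i9  | RAW r7
6. add @i10  | tail

PAIRS = 4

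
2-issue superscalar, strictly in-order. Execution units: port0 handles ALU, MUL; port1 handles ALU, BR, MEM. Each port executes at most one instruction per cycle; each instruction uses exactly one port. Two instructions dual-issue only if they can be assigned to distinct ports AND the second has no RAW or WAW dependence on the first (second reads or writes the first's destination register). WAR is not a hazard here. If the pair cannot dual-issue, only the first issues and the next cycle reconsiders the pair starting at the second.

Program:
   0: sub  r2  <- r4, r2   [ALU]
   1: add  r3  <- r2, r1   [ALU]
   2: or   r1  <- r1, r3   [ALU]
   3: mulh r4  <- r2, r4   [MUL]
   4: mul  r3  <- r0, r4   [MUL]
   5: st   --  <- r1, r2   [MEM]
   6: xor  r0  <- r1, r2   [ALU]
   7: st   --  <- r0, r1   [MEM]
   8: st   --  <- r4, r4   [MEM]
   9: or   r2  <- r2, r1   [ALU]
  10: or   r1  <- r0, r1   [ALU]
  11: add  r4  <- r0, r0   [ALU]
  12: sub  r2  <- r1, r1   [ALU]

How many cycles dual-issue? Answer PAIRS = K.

PAIRS = 4

0. sub.ALU @i0  | RAW r2
1. add.ALU @i1  | RAW r3
2. or.ALU mulh.MUL @i2/i3  | pair
3. mul.MUL st.MEM @i4/i5  | pair
4. xor.ALU @i6  | RAW r0
5. st.MEM @i7  | no-port MEM/MEM
6. st.MEM or.ALU @i8/i9  | pair
7. or.ALU add.ALU @i10/i11  | pair
8. sub.ALU @i12  | tail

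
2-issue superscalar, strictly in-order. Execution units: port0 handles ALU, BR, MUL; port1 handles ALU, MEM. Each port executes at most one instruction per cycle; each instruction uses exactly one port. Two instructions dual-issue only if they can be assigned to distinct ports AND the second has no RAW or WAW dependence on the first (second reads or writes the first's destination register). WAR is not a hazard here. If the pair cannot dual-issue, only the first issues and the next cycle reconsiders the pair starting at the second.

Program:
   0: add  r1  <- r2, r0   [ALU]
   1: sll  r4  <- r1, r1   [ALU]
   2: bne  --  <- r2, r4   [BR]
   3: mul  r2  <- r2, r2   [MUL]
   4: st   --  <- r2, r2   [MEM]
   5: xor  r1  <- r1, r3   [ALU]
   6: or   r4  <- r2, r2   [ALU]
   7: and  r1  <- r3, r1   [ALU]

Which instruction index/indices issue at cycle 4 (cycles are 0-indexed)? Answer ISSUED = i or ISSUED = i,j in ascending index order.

ISSUED = 4,5

0. add.ALU @i0  | RAW r1
1. sll.ALU @i1  | RAW r4
2. bne.BR @i2  | no-port BR/MUL
3. mul.MUL @i3  | RAW r2
4. st.MEM/xor.ALU @i4,i5  | 2-wide
5. or.ALU/and.ALU @i6,i7  | 2-wide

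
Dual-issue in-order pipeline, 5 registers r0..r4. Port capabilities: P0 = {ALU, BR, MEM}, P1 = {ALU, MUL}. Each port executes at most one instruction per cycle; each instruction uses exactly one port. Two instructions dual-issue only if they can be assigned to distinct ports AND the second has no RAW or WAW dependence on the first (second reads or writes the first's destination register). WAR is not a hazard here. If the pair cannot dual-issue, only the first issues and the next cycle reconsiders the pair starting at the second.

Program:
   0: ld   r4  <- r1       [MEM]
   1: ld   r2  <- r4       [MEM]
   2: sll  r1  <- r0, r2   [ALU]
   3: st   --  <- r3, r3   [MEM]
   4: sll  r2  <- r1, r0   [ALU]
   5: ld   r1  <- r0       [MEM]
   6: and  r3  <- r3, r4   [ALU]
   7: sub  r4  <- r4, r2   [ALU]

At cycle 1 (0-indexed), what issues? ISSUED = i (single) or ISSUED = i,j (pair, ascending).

ISSUED = 1

  cy0 -> i0 (ld) no-port MEM/MEM
  cy1 -> i1 (ld) RAW r2
  cy2 -> i2/i3 (sll/st) pair
  cy3 -> i4/i5 (sll/ld) pair
  cy4 -> i6/i7 (and/sub) pair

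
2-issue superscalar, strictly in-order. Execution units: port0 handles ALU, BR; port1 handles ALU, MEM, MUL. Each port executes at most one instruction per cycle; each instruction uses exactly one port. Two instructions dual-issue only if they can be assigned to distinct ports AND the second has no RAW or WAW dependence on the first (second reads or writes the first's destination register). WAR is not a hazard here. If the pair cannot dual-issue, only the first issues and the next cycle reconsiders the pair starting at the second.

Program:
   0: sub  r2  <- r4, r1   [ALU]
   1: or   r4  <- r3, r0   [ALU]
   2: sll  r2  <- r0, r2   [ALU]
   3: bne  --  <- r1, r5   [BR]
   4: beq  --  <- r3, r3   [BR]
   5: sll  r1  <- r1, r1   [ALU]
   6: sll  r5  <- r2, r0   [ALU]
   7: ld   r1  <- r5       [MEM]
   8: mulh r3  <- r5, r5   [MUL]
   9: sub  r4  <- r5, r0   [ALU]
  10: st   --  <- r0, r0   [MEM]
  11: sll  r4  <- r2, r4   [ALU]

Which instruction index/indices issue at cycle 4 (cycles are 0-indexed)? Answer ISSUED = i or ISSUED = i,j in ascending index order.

ISSUED = 7

[0] i0&i1  sub;or  -- pair
[1] i2&i3  sll;bne  -- pair
[2] i4&i5  beq;sll  -- pair
[3] i6  sll  -- RAW r5
[4] i7  ld  -- no-port MEM/MUL
[5] i8&i9  mulh;sub  -- pair
[6] i10&i11  st;sll  -- pair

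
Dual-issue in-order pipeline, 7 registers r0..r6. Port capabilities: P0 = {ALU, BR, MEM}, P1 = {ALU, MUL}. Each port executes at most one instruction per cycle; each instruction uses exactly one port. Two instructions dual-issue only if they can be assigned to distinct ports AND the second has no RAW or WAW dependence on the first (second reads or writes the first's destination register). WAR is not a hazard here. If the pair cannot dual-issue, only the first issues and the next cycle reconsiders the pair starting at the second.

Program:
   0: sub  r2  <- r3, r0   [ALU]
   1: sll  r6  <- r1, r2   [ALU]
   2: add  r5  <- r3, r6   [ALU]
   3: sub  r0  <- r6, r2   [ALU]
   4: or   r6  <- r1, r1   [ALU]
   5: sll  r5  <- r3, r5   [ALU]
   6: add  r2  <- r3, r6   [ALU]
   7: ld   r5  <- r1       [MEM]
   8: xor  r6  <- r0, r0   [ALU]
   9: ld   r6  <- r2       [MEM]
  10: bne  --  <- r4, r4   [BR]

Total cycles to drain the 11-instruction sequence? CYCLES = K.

CYCLES = 8

0. sub @i0  | RAW r2
1. sll @i1  | RAW r6
2. add sub @i2,i3  | dual
3. or sll @i4,i5  | dual
4. add ld @i6,i7  | dual
5. xor @i8  | WAW r6
6. ld @i9  | no-port MEM/BR
7. bne @i10  | tail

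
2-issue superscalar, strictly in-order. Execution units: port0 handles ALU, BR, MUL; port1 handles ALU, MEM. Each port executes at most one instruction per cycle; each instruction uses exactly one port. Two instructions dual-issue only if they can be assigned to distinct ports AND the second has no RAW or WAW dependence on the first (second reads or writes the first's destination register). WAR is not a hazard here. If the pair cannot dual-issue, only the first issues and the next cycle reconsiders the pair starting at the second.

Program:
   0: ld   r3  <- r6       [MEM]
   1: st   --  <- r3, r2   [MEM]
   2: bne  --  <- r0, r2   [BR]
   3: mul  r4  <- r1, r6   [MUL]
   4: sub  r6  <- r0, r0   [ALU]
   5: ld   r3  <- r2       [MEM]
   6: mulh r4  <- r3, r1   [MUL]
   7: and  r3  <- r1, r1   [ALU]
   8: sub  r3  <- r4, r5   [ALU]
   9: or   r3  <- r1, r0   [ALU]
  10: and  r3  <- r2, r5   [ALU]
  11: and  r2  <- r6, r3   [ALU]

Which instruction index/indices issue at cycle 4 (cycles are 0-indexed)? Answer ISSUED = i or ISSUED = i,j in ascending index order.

ISSUED = 6,7

0. ld.MEM @i0  | no-port MEM/MEM
1. st.MEM;bne.BR @i1/i2  | pair
2. mul.MUL;sub.ALU @i3/i4  | pair
3. ld.MEM @i5  | RAW r3
4. mulh.MUL;and.ALU @i6/i7  | pair
5. sub.ALU @i8  | WAW r3
6. or.ALU @i9  | WAW r3
7. and.ALU @i10  | RAW r3
8. and.ALU @i11  | tail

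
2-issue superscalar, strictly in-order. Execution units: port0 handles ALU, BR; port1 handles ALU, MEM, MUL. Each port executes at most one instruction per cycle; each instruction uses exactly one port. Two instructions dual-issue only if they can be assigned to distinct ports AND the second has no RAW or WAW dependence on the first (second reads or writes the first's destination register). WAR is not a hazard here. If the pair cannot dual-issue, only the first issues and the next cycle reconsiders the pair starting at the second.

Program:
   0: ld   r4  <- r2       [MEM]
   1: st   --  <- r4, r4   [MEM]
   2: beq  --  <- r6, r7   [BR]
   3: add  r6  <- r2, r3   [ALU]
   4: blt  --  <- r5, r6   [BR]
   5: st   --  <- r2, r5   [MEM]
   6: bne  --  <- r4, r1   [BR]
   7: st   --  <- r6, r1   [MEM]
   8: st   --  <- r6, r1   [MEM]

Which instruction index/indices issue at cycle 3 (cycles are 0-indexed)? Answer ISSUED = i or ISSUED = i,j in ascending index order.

ISSUED = 4,5

  cy0 -> i0 (ld) no-port MEM/MEM
  cy1 -> i1,i2 (st;beq) dual
  cy2 -> i3 (add) RAW r6
  cy3 -> i4,i5 (blt;st) dual
  cy4 -> i6,i7 (bne;st) dual
  cy5 -> i8 (st) tail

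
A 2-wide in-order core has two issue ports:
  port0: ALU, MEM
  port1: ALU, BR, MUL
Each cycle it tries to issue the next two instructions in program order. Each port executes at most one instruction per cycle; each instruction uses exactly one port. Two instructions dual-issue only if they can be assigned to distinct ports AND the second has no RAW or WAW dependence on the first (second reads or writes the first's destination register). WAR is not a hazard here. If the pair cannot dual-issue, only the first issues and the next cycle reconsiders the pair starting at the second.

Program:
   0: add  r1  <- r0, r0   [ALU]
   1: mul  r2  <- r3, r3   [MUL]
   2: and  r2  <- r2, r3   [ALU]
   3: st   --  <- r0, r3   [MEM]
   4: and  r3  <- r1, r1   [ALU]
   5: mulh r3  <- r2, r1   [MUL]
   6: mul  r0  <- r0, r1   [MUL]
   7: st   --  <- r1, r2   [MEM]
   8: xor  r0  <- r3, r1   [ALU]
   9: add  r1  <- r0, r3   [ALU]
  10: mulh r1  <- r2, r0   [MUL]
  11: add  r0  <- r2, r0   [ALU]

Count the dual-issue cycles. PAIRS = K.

c0: i0/i1 add.ALU mul.MUL  pair
c1: i2/i3 and.ALU st.MEM  pair
c2: i4 and.ALU  WAW r3
c3: i5 mulh.MUL  no-port MUL/MUL
c4: i6/i7 mul.MUL st.MEM  pair
c5: i8 xor.ALU  RAW r0
c6: i9 add.ALU  WAW r1
c7: i10/i11 mulh.MUL add.ALU  pair

PAIRS = 4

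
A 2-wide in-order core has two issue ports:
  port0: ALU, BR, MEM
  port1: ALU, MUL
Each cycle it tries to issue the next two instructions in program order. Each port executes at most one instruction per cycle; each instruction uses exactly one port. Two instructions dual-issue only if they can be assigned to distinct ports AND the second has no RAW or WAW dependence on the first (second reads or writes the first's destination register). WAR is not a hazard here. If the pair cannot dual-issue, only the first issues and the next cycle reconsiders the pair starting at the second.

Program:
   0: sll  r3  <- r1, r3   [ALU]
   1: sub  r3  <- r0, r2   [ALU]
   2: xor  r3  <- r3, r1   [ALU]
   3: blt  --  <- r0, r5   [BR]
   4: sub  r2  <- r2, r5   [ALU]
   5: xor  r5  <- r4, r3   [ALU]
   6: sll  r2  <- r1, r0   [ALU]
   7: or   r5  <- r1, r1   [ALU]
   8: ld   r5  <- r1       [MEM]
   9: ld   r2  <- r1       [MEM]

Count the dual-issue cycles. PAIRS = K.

PAIRS = 3

#0 head=0: sll.ALU i0 WAW r3
#1 head=1: sub.ALU i1 RAW+WAW r3
#2 head=2: xor.ALU+blt.BR i2&i3 2-wide
#3 head=4: sub.ALU+xor.ALU i4&i5 2-wide
#4 head=6: sll.ALU+or.ALU i6&i7 2-wide
#5 head=8: ld.MEM i8 no-port MEM/MEM
#6 head=9: ld.MEM i9 tail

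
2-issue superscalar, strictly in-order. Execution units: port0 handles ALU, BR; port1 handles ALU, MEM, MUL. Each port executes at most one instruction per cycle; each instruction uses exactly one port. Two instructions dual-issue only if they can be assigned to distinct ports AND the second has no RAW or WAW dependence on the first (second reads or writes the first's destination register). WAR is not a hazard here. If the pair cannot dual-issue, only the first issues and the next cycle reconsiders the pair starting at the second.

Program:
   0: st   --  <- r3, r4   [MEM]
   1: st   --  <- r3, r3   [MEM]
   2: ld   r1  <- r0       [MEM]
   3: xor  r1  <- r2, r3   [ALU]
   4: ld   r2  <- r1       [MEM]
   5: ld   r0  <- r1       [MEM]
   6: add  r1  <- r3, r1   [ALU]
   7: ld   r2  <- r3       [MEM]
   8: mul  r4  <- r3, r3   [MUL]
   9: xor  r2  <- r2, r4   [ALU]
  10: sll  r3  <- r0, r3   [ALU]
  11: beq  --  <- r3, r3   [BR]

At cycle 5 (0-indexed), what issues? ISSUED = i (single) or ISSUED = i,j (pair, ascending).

ISSUED = 5,6

#0 head=0: st i0 no-port MEM/MEM
#1 head=1: st i1 no-port MEM/MEM
#2 head=2: ld i2 WAW r1
#3 head=3: xor i3 RAW r1
#4 head=4: ld i4 no-port MEM/MEM
#5 head=5: ld/add i5&i6 pair
#6 head=7: ld i7 no-port MEM/MUL
#7 head=8: mul i8 RAW r4
#8 head=9: xor/sll i9&i10 pair
#9 head=11: beq i11 tail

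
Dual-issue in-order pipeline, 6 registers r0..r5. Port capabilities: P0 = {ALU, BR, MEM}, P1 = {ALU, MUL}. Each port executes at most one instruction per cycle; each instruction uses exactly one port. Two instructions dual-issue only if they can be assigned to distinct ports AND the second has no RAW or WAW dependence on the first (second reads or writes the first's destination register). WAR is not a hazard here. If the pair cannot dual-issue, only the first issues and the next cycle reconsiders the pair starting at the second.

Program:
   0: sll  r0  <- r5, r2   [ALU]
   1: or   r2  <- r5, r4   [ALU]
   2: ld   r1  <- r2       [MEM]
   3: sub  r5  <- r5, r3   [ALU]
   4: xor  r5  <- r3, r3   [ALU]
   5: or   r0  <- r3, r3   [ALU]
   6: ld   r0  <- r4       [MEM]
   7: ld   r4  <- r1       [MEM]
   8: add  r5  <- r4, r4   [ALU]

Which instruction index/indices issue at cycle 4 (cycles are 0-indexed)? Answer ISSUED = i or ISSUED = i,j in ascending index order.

ISSUED = 7

  cy0 -> i0&i1 (sll.ALU/or.ALU) pair
  cy1 -> i2&i3 (ld.MEM/sub.ALU) pair
  cy2 -> i4&i5 (xor.ALU/or.ALU) pair
  cy3 -> i6 (ld.MEM) no-port MEM/MEM
  cy4 -> i7 (ld.MEM) RAW r4
  cy5 -> i8 (add.ALU) tail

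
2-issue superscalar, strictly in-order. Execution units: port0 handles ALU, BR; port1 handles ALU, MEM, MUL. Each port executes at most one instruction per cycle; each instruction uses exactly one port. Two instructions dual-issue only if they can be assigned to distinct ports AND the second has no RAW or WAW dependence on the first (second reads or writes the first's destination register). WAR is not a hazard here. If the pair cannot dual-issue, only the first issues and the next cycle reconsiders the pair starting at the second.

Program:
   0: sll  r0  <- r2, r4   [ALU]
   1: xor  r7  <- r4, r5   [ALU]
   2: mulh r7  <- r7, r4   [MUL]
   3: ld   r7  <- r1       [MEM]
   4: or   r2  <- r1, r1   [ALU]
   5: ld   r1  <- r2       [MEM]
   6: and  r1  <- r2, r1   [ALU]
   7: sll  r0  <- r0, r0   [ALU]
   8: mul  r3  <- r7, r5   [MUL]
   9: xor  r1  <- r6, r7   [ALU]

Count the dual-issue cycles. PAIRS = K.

PAIRS = 4

0. sll.ALU xor.ALU @i0,i1  | pair
1. mulh.MUL @i2  | no-port MUL/MEM
2. ld.MEM or.ALU @i3,i4  | pair
3. ld.MEM @i5  | RAW+WAW r1
4. and.ALU sll.ALU @i6,i7  | pair
5. mul.MUL xor.ALU @i8,i9  | pair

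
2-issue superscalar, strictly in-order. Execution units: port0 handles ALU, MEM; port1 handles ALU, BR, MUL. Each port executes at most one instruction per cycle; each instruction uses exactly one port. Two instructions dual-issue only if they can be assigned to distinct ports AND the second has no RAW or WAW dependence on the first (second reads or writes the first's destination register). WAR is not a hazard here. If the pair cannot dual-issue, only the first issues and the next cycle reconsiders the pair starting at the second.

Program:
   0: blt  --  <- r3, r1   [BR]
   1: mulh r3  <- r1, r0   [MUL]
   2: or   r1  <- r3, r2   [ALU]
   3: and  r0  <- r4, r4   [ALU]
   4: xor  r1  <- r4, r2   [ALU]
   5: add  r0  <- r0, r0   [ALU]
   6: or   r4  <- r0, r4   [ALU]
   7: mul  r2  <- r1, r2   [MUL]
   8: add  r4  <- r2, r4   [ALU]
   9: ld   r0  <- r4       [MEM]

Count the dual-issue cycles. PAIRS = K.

  cy0 -> i0 (blt.BR) no-port BR/MUL
  cy1 -> i1 (mulh.MUL) RAW r3
  cy2 -> i2&i3 (or.ALU and.ALU) dual
  cy3 -> i4&i5 (xor.ALU add.ALU) dual
  cy4 -> i6&i7 (or.ALU mul.MUL) dual
  cy5 -> i8 (add.ALU) RAW r4
  cy6 -> i9 (ld.MEM) tail

PAIRS = 3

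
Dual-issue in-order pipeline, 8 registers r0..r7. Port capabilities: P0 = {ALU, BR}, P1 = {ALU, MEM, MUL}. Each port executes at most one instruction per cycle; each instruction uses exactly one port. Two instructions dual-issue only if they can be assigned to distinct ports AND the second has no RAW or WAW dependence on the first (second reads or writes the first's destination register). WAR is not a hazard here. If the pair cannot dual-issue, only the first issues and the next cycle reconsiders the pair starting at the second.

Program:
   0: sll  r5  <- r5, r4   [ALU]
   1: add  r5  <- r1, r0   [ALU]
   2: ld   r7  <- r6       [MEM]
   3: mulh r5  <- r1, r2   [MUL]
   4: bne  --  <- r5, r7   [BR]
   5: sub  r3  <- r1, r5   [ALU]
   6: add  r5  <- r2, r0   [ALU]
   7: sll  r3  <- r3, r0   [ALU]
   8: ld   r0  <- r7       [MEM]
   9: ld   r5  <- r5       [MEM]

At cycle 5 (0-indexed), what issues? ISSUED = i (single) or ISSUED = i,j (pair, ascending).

c0: i0 sll  WAW r5
c1: i1+i2 add+ld  pair
c2: i3 mulh  RAW r5
c3: i4+i5 bne+sub  pair
c4: i6+i7 add+sll  pair
c5: i8 ld  no-port MEM/MEM
c6: i9 ld  tail

ISSUED = 8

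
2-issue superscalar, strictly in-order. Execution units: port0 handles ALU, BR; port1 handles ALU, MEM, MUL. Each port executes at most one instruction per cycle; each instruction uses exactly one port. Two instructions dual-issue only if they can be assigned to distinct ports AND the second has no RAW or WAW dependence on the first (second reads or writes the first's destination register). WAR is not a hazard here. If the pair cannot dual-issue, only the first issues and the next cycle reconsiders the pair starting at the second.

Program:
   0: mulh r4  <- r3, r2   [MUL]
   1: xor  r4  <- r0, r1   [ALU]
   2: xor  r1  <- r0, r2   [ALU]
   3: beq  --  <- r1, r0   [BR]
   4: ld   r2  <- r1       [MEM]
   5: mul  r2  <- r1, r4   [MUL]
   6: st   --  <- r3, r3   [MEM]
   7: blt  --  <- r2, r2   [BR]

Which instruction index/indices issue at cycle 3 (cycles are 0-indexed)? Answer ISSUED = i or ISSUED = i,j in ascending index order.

ISSUED = 5

0. mulh @i0  | WAW r4
1. xor+xor @i1/i2  | 2-wide
2. beq+ld @i3/i4  | 2-wide
3. mul @i5  | no-port MUL/MEM
4. st+blt @i6/i7  | 2-wide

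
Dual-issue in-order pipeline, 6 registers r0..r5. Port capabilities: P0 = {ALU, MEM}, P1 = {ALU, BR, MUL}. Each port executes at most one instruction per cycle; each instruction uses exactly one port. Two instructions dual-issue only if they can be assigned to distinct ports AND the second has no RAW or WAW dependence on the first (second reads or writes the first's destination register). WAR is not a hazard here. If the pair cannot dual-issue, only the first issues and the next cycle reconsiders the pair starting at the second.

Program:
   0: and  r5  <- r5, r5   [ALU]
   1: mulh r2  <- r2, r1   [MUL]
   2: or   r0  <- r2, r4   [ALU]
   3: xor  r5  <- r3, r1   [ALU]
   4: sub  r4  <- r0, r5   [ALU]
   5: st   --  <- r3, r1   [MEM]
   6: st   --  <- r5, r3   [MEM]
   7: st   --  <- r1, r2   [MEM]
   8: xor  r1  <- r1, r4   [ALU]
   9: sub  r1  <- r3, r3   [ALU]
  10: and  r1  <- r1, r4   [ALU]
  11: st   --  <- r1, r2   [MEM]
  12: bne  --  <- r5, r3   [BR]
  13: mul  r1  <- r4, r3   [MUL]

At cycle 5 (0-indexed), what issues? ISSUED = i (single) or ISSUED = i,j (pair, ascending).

ISSUED = 9

[0] i0/i1  and.ALU+mulh.MUL  -- dual
[1] i2/i3  or.ALU+xor.ALU  -- dual
[2] i4/i5  sub.ALU+st.MEM  -- dual
[3] i6  st.MEM  -- no-port MEM/MEM
[4] i7/i8  st.MEM+xor.ALU  -- dual
[5] i9  sub.ALU  -- RAW+WAW r1
[6] i10  and.ALU  -- RAW r1
[7] i11/i12  st.MEM+bne.BR  -- dual
[8] i13  mul.MUL  -- tail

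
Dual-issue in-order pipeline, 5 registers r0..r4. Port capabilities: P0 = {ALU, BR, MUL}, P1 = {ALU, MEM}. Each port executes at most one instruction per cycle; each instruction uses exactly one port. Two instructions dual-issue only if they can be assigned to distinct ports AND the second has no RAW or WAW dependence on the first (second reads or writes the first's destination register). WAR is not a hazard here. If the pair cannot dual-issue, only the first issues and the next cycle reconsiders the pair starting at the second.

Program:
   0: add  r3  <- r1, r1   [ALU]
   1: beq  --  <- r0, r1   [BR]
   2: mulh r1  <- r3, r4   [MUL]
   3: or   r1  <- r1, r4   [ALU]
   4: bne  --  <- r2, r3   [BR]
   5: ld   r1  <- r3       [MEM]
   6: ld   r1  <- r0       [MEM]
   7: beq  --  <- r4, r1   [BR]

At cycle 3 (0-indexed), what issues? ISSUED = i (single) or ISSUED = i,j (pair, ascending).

ISSUED = 5

  cy0 -> i0&i1 (add beq) pair
  cy1 -> i2 (mulh) RAW+WAW r1
  cy2 -> i3&i4 (or bne) pair
  cy3 -> i5 (ld) no-port MEM/MEM
  cy4 -> i6 (ld) RAW r1
  cy5 -> i7 (beq) tail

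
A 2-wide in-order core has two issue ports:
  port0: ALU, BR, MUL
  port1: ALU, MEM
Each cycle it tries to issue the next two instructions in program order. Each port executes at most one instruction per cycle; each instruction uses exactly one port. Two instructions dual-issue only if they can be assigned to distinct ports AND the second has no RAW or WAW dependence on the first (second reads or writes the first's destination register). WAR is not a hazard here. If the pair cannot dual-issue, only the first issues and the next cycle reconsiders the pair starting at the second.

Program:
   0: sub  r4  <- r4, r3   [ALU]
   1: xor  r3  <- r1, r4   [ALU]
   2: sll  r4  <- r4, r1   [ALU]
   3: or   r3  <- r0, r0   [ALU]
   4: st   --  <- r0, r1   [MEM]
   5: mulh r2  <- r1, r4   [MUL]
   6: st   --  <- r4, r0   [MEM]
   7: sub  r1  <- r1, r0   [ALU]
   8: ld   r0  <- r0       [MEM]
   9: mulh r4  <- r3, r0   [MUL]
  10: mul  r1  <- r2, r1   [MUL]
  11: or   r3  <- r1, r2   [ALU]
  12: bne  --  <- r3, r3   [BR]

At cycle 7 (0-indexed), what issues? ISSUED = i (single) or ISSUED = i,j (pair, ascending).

ISSUED = 11

  cy0 -> i0 (sub.ALU) RAW r4
  cy1 -> i1+i2 (xor.ALU;sll.ALU) 2-wide
  cy2 -> i3+i4 (or.ALU;st.MEM) 2-wide
  cy3 -> i5+i6 (mulh.MUL;st.MEM) 2-wide
  cy4 -> i7+i8 (sub.ALU;ld.MEM) 2-wide
  cy5 -> i9 (mulh.MUL) no-port MUL/MUL
  cy6 -> i10 (mul.MUL) RAW r1
  cy7 -> i11 (or.ALU) RAW r3
  cy8 -> i12 (bne.BR) tail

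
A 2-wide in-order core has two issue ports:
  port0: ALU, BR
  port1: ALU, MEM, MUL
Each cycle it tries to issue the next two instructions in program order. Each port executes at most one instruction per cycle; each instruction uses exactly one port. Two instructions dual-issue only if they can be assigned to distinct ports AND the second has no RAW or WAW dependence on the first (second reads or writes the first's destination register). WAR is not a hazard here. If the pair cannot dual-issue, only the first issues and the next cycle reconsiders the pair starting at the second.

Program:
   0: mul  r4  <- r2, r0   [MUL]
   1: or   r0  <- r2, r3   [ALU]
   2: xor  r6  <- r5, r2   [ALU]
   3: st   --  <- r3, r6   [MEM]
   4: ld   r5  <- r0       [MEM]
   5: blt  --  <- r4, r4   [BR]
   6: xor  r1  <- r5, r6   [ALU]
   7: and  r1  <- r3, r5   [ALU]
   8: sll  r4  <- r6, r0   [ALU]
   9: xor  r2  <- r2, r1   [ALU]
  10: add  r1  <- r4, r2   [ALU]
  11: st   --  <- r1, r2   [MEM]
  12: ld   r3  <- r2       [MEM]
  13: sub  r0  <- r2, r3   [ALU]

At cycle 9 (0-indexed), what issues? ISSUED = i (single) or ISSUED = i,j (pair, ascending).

[0] i0/i1  mul;or  -- 2-wide
[1] i2  xor  -- RAW r6
[2] i3  st  -- no-port MEM/MEM
[3] i4/i5  ld;blt  -- 2-wide
[4] i6  xor  -- WAW r1
[5] i7/i8  and;sll  -- 2-wide
[6] i9  xor  -- RAW r2
[7] i10  add  -- RAW r1
[8] i11  st  -- no-port MEM/MEM
[9] i12  ld  -- RAW r3
[10] i13  sub  -- tail

ISSUED = 12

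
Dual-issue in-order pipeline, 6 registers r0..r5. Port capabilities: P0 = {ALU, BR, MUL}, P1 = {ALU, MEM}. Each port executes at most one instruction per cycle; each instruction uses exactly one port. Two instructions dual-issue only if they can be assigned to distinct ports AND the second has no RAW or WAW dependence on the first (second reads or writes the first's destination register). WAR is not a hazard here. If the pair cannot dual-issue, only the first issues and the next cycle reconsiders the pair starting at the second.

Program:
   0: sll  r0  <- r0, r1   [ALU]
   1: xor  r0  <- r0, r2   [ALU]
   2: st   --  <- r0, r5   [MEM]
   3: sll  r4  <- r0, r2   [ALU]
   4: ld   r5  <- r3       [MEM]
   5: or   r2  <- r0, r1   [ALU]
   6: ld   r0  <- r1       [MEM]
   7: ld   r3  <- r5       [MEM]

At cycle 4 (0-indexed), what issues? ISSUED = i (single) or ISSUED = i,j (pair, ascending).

ISSUED = 6

t=0 i0:sll.ALU ; RAW+WAW r0
t=1 i1:xor.ALU ; RAW r0
t=2 i2+i3:st.MEM sll.ALU ; pair
t=3 i4+i5:ld.MEM or.ALU ; pair
t=4 i6:ld.MEM ; no-port MEM/MEM
t=5 i7:ld.MEM ; tail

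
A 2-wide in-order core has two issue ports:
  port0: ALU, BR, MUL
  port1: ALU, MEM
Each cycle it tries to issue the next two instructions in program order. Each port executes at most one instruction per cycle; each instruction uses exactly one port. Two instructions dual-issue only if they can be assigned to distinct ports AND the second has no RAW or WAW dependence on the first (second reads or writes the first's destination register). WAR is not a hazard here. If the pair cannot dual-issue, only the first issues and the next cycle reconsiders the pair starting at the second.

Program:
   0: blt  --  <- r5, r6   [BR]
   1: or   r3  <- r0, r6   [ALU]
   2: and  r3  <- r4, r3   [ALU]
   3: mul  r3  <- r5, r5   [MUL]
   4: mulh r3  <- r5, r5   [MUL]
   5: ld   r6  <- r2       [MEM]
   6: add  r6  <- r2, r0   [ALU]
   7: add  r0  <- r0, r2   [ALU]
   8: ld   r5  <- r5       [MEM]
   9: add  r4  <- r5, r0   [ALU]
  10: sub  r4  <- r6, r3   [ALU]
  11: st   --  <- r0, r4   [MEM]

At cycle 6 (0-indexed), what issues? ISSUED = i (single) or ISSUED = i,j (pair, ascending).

c0: i0+i1 blt+or  pair
c1: i2 and  WAW r3
c2: i3 mul  no-port MUL/MUL
c3: i4+i5 mulh+ld  pair
c4: i6+i7 add+add  pair
c5: i8 ld  RAW r5
c6: i9 add  WAW r4
c7: i10 sub  RAW r4
c8: i11 st  tail

ISSUED = 9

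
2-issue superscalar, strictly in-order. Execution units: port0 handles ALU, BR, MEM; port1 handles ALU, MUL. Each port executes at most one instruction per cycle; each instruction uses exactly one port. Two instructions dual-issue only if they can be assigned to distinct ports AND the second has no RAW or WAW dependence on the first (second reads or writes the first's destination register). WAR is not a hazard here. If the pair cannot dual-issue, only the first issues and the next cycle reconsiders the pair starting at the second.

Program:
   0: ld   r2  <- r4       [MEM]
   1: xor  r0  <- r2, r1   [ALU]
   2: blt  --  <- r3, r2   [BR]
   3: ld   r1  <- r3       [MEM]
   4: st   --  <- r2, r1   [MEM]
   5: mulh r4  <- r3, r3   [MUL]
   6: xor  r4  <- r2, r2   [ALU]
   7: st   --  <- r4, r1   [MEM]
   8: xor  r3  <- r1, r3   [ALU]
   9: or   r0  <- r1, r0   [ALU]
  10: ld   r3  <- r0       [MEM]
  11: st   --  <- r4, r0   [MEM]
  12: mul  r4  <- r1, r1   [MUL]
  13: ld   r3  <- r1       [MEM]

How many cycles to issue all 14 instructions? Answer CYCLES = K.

  cy0 -> i0 (ld) RAW r2
  cy1 -> i1+i2 (xor/blt) dual
  cy2 -> i3 (ld) no-port MEM/MEM
  cy3 -> i4+i5 (st/mulh) dual
  cy4 -> i6 (xor) RAW r4
  cy5 -> i7+i8 (st/xor) dual
  cy6 -> i9 (or) RAW r0
  cy7 -> i10 (ld) no-port MEM/MEM
  cy8 -> i11+i12 (st/mul) dual
  cy9 -> i13 (ld) tail

CYCLES = 10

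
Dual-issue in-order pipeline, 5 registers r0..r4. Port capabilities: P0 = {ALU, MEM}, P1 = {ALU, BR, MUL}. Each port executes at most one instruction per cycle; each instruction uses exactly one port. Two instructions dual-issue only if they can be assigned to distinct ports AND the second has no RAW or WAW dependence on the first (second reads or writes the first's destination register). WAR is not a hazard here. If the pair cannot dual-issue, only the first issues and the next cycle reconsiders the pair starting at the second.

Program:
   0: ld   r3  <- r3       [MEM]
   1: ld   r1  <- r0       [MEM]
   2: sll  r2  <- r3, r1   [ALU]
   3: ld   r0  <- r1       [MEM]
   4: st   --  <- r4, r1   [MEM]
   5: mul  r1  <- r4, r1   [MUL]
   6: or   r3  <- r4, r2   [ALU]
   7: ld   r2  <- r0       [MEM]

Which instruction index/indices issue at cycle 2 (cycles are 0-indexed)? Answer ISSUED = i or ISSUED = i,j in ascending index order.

0. ld.MEM @i0  | no-port MEM/MEM
1. ld.MEM @i1  | RAW r1
2. sll.ALU+ld.MEM @i2+i3  | 2-wide
3. st.MEM+mul.MUL @i4+i5  | 2-wide
4. or.ALU+ld.MEM @i6+i7  | 2-wide

ISSUED = 2,3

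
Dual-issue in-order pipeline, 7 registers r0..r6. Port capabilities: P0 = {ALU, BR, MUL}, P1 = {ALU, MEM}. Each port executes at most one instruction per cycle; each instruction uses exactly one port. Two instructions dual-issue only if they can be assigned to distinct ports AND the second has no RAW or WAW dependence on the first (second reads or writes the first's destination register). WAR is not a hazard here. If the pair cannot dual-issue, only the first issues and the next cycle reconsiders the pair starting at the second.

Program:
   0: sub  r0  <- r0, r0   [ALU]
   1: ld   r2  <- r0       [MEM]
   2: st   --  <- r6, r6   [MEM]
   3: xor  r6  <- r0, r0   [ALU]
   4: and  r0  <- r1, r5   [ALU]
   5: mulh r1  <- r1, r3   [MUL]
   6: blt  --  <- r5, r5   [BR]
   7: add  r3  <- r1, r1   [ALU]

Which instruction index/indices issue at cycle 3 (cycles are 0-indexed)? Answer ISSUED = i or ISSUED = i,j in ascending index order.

#0 head=0: sub i0 RAW r0
#1 head=1: ld i1 no-port MEM/MEM
#2 head=2: st+xor i2&i3 2-wide
#3 head=4: and+mulh i4&i5 2-wide
#4 head=6: blt+add i6&i7 2-wide

ISSUED = 4,5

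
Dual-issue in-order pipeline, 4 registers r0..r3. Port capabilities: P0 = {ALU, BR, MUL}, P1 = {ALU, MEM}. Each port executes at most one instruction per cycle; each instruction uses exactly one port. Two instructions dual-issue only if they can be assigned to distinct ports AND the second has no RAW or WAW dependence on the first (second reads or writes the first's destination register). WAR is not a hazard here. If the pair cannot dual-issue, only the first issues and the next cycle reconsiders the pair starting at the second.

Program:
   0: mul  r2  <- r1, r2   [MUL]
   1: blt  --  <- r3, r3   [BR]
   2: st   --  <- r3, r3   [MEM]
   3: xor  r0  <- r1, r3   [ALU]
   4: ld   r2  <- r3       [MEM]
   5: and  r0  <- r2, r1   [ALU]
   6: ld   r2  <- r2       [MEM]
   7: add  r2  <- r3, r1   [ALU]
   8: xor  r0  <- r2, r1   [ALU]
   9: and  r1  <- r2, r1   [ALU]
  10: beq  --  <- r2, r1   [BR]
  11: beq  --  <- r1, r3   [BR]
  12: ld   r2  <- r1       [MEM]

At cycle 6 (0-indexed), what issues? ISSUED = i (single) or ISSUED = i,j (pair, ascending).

ISSUED = 10

  cy0 -> i0 (mul) no-port MUL/BR
  cy1 -> i1/i2 (blt/st) 2-wide
  cy2 -> i3/i4 (xor/ld) 2-wide
  cy3 -> i5/i6 (and/ld) 2-wide
  cy4 -> i7 (add) RAW r2
  cy5 -> i8/i9 (xor/and) 2-wide
  cy6 -> i10 (beq) no-port BR/BR
  cy7 -> i11/i12 (beq/ld) 2-wide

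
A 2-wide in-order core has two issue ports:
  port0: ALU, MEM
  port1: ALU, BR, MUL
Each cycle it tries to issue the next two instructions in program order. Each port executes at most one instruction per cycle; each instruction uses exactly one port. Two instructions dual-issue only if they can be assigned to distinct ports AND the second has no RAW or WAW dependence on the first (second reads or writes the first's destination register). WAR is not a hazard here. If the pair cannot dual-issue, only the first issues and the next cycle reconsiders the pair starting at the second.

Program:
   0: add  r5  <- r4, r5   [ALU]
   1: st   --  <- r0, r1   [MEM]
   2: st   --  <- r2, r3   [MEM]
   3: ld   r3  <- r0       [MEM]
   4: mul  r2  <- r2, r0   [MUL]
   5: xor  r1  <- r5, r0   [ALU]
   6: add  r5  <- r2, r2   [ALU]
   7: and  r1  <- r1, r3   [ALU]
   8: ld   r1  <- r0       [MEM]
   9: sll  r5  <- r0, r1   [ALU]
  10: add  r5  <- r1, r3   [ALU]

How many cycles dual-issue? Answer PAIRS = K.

PAIRS = 3

[0] i0/i1  add.ALU/st.MEM  -- dual
[1] i2  st.MEM  -- no-port MEM/MEM
[2] i3/i4  ld.MEM/mul.MUL  -- dual
[3] i5/i6  xor.ALU/add.ALU  -- dual
[4] i7  and.ALU  -- WAW r1
[5] i8  ld.MEM  -- RAW r1
[6] i9  sll.ALU  -- WAW r5
[7] i10  add.ALU  -- tail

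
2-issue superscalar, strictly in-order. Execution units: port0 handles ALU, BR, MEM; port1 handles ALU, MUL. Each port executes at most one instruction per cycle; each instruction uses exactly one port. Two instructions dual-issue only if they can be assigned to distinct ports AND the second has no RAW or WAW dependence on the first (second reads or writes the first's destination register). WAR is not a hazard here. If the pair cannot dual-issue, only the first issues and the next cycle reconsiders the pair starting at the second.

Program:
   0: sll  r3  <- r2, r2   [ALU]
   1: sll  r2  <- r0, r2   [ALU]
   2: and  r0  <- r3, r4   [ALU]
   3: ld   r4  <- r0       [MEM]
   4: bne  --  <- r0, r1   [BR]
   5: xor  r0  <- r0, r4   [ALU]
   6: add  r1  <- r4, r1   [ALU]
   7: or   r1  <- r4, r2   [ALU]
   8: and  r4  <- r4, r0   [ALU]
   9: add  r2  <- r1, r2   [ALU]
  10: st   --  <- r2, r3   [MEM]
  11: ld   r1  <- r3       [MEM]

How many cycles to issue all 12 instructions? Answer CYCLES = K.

CYCLES = 9

[0] i0&i1  sll.ALU;sll.ALU  -- pair
[1] i2  and.ALU  -- RAW r0
[2] i3  ld.MEM  -- no-port MEM/BR
[3] i4&i5  bne.BR;xor.ALU  -- pair
[4] i6  add.ALU  -- WAW r1
[5] i7&i8  or.ALU;and.ALU  -- pair
[6] i9  add.ALU  -- RAW r2
[7] i10  st.MEM  -- no-port MEM/MEM
[8] i11  ld.MEM  -- tail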